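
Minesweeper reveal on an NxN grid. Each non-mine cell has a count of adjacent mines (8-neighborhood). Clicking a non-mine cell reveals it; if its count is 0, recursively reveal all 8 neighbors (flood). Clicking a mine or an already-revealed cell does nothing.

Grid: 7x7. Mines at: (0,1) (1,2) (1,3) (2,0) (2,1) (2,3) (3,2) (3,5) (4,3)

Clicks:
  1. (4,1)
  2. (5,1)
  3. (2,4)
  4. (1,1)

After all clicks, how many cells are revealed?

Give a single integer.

Click 1 (4,1) count=1: revealed 1 new [(4,1)] -> total=1
Click 2 (5,1) count=0: revealed 21 new [(3,0) (3,1) (4,0) (4,2) (4,4) (4,5) (4,6) (5,0) (5,1) (5,2) (5,3) (5,4) (5,5) (5,6) (6,0) (6,1) (6,2) (6,3) (6,4) (6,5) (6,6)] -> total=22
Click 3 (2,4) count=3: revealed 1 new [(2,4)] -> total=23
Click 4 (1,1) count=4: revealed 1 new [(1,1)] -> total=24

Answer: 24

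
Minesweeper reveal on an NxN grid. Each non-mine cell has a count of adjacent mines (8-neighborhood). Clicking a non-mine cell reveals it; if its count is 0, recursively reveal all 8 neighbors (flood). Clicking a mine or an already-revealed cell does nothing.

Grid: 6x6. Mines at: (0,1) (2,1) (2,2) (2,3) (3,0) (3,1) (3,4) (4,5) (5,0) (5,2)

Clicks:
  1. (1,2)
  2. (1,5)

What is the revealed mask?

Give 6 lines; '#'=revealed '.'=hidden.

Click 1 (1,2) count=4: revealed 1 new [(1,2)] -> total=1
Click 2 (1,5) count=0: revealed 9 new [(0,2) (0,3) (0,4) (0,5) (1,3) (1,4) (1,5) (2,4) (2,5)] -> total=10

Answer: ..####
..####
....##
......
......
......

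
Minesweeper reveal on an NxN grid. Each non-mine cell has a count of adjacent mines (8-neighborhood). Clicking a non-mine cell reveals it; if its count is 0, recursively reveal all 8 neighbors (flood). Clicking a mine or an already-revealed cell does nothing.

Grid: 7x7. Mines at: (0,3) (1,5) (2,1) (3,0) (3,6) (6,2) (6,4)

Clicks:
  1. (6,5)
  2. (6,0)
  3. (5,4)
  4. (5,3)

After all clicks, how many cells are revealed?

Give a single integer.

Answer: 9

Derivation:
Click 1 (6,5) count=1: revealed 1 new [(6,5)] -> total=1
Click 2 (6,0) count=0: revealed 6 new [(4,0) (4,1) (5,0) (5,1) (6,0) (6,1)] -> total=7
Click 3 (5,4) count=1: revealed 1 new [(5,4)] -> total=8
Click 4 (5,3) count=2: revealed 1 new [(5,3)] -> total=9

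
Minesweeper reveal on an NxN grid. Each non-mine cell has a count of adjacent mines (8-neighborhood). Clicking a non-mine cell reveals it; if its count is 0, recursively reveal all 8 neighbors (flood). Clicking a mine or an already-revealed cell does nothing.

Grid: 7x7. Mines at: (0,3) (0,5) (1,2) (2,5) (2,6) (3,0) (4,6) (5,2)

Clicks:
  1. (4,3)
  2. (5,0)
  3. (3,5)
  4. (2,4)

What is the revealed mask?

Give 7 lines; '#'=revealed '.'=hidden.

Click 1 (4,3) count=1: revealed 1 new [(4,3)] -> total=1
Click 2 (5,0) count=0: revealed 6 new [(4,0) (4,1) (5,0) (5,1) (6,0) (6,1)] -> total=7
Click 3 (3,5) count=3: revealed 1 new [(3,5)] -> total=8
Click 4 (2,4) count=1: revealed 1 new [(2,4)] -> total=9

Answer: .......
.......
....#..
.....#.
##.#...
##.....
##.....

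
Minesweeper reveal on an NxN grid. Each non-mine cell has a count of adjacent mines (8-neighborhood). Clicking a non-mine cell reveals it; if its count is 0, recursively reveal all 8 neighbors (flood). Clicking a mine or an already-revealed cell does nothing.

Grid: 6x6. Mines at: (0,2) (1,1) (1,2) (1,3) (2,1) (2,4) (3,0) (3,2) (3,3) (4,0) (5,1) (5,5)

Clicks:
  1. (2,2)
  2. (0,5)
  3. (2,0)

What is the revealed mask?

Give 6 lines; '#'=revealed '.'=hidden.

Answer: ....##
....##
#.#...
......
......
......

Derivation:
Click 1 (2,2) count=6: revealed 1 new [(2,2)] -> total=1
Click 2 (0,5) count=0: revealed 4 new [(0,4) (0,5) (1,4) (1,5)] -> total=5
Click 3 (2,0) count=3: revealed 1 new [(2,0)] -> total=6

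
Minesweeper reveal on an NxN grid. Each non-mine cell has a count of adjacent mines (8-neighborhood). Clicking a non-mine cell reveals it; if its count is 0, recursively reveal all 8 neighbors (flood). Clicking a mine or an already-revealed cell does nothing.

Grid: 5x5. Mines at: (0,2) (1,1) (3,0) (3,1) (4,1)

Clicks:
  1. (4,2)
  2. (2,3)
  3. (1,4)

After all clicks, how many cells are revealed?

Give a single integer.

Click 1 (4,2) count=2: revealed 1 new [(4,2)] -> total=1
Click 2 (2,3) count=0: revealed 13 new [(0,3) (0,4) (1,2) (1,3) (1,4) (2,2) (2,3) (2,4) (3,2) (3,3) (3,4) (4,3) (4,4)] -> total=14
Click 3 (1,4) count=0: revealed 0 new [(none)] -> total=14

Answer: 14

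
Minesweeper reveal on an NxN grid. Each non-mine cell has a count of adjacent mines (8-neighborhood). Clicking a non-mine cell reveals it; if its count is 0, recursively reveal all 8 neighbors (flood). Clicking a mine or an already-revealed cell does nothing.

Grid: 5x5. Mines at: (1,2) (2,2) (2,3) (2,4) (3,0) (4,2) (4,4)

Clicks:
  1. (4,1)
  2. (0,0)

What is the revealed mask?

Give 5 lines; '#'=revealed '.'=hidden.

Answer: ##...
##...
##...
.....
.#...

Derivation:
Click 1 (4,1) count=2: revealed 1 new [(4,1)] -> total=1
Click 2 (0,0) count=0: revealed 6 new [(0,0) (0,1) (1,0) (1,1) (2,0) (2,1)] -> total=7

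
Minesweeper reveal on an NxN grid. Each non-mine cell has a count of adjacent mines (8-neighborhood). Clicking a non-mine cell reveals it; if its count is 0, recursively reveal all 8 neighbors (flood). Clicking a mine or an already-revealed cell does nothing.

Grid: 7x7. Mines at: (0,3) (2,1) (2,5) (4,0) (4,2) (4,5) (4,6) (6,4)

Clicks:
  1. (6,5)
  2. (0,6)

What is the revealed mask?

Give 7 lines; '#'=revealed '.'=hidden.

Answer: ....###
....###
.......
.......
.......
.......
.....#.

Derivation:
Click 1 (6,5) count=1: revealed 1 new [(6,5)] -> total=1
Click 2 (0,6) count=0: revealed 6 new [(0,4) (0,5) (0,6) (1,4) (1,5) (1,6)] -> total=7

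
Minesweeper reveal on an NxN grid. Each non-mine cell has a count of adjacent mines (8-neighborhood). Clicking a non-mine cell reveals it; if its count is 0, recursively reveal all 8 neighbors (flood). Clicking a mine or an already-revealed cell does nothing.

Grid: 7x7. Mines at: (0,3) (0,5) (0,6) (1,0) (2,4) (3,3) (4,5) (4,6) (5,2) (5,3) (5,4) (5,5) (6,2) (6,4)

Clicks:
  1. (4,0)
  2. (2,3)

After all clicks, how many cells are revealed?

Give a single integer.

Answer: 14

Derivation:
Click 1 (4,0) count=0: revealed 13 new [(2,0) (2,1) (2,2) (3,0) (3,1) (3,2) (4,0) (4,1) (4,2) (5,0) (5,1) (6,0) (6,1)] -> total=13
Click 2 (2,3) count=2: revealed 1 new [(2,3)] -> total=14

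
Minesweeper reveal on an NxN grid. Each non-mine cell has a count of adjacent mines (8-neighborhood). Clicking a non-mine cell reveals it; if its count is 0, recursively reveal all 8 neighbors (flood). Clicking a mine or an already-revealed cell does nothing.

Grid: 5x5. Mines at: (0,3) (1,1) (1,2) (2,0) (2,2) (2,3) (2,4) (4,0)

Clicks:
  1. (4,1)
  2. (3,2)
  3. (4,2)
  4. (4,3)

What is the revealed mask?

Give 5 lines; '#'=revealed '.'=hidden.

Click 1 (4,1) count=1: revealed 1 new [(4,1)] -> total=1
Click 2 (3,2) count=2: revealed 1 new [(3,2)] -> total=2
Click 3 (4,2) count=0: revealed 6 new [(3,1) (3,3) (3,4) (4,2) (4,3) (4,4)] -> total=8
Click 4 (4,3) count=0: revealed 0 new [(none)] -> total=8

Answer: .....
.....
.....
.####
.####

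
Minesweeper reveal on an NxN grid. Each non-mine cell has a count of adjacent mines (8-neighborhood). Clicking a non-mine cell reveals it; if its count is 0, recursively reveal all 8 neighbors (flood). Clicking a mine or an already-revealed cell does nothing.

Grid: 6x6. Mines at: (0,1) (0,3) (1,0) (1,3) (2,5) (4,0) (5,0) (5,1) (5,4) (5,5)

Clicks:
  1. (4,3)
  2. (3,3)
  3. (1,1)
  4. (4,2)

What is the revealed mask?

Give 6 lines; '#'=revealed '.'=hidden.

Answer: ......
.#....
.####.
.####.
.####.
......

Derivation:
Click 1 (4,3) count=1: revealed 1 new [(4,3)] -> total=1
Click 2 (3,3) count=0: revealed 11 new [(2,1) (2,2) (2,3) (2,4) (3,1) (3,2) (3,3) (3,4) (4,1) (4,2) (4,4)] -> total=12
Click 3 (1,1) count=2: revealed 1 new [(1,1)] -> total=13
Click 4 (4,2) count=1: revealed 0 new [(none)] -> total=13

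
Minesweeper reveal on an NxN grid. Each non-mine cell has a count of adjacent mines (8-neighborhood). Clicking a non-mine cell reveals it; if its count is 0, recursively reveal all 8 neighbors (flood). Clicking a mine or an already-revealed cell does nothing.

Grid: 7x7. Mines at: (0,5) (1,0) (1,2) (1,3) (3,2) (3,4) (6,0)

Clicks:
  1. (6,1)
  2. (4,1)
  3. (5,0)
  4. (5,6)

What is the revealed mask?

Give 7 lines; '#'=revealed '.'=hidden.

Answer: .......
.....##
.....##
.....##
.######
#######
.######

Derivation:
Click 1 (6,1) count=1: revealed 1 new [(6,1)] -> total=1
Click 2 (4,1) count=1: revealed 1 new [(4,1)] -> total=2
Click 3 (5,0) count=1: revealed 1 new [(5,0)] -> total=3
Click 4 (5,6) count=0: revealed 22 new [(1,5) (1,6) (2,5) (2,6) (3,5) (3,6) (4,2) (4,3) (4,4) (4,5) (4,6) (5,1) (5,2) (5,3) (5,4) (5,5) (5,6) (6,2) (6,3) (6,4) (6,5) (6,6)] -> total=25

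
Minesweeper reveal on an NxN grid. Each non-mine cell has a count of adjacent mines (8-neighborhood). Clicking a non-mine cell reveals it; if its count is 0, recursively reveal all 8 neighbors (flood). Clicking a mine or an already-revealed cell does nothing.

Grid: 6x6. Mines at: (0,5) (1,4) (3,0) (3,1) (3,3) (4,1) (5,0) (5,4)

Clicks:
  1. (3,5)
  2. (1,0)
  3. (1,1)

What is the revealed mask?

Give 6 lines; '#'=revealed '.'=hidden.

Answer: ####..
####..
######
....##
....##
......

Derivation:
Click 1 (3,5) count=0: revealed 6 new [(2,4) (2,5) (3,4) (3,5) (4,4) (4,5)] -> total=6
Click 2 (1,0) count=0: revealed 12 new [(0,0) (0,1) (0,2) (0,3) (1,0) (1,1) (1,2) (1,3) (2,0) (2,1) (2,2) (2,3)] -> total=18
Click 3 (1,1) count=0: revealed 0 new [(none)] -> total=18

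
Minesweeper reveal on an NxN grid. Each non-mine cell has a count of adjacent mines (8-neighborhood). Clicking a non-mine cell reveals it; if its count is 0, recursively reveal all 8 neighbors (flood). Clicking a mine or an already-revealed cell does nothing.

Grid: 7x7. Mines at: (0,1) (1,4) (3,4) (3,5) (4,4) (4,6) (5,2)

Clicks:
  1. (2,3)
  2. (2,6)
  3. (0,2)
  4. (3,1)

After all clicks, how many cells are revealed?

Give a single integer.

Answer: 22

Derivation:
Click 1 (2,3) count=2: revealed 1 new [(2,3)] -> total=1
Click 2 (2,6) count=1: revealed 1 new [(2,6)] -> total=2
Click 3 (0,2) count=1: revealed 1 new [(0,2)] -> total=3
Click 4 (3,1) count=0: revealed 19 new [(1,0) (1,1) (1,2) (1,3) (2,0) (2,1) (2,2) (3,0) (3,1) (3,2) (3,3) (4,0) (4,1) (4,2) (4,3) (5,0) (5,1) (6,0) (6,1)] -> total=22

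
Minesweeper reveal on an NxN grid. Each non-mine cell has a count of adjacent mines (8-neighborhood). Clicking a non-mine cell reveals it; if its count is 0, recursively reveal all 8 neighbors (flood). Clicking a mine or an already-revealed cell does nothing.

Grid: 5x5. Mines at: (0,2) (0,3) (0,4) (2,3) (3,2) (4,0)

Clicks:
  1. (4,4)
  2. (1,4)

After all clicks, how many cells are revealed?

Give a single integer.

Answer: 5

Derivation:
Click 1 (4,4) count=0: revealed 4 new [(3,3) (3,4) (4,3) (4,4)] -> total=4
Click 2 (1,4) count=3: revealed 1 new [(1,4)] -> total=5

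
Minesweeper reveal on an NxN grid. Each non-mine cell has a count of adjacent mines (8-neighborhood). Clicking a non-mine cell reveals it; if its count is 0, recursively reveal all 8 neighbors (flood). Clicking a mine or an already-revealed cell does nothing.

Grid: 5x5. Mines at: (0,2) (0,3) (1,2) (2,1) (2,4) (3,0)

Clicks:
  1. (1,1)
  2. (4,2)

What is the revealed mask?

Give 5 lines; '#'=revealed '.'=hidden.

Answer: .....
.#...
.....
.####
.####

Derivation:
Click 1 (1,1) count=3: revealed 1 new [(1,1)] -> total=1
Click 2 (4,2) count=0: revealed 8 new [(3,1) (3,2) (3,3) (3,4) (4,1) (4,2) (4,3) (4,4)] -> total=9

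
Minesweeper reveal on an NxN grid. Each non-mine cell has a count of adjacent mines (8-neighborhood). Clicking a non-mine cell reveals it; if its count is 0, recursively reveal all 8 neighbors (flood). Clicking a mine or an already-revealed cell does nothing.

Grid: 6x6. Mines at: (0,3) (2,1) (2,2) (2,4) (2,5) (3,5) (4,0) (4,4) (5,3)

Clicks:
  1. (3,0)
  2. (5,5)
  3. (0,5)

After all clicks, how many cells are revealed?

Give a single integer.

Click 1 (3,0) count=2: revealed 1 new [(3,0)] -> total=1
Click 2 (5,5) count=1: revealed 1 new [(5,5)] -> total=2
Click 3 (0,5) count=0: revealed 4 new [(0,4) (0,5) (1,4) (1,5)] -> total=6

Answer: 6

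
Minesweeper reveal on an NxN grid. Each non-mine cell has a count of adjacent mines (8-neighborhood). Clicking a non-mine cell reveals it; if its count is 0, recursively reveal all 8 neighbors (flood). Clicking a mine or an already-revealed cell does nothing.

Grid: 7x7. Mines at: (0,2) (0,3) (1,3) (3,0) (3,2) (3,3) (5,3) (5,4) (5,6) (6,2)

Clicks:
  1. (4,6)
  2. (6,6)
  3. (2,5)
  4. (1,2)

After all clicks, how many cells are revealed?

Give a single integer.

Click 1 (4,6) count=1: revealed 1 new [(4,6)] -> total=1
Click 2 (6,6) count=1: revealed 1 new [(6,6)] -> total=2
Click 3 (2,5) count=0: revealed 14 new [(0,4) (0,5) (0,6) (1,4) (1,5) (1,6) (2,4) (2,5) (2,6) (3,4) (3,5) (3,6) (4,4) (4,5)] -> total=16
Click 4 (1,2) count=3: revealed 1 new [(1,2)] -> total=17

Answer: 17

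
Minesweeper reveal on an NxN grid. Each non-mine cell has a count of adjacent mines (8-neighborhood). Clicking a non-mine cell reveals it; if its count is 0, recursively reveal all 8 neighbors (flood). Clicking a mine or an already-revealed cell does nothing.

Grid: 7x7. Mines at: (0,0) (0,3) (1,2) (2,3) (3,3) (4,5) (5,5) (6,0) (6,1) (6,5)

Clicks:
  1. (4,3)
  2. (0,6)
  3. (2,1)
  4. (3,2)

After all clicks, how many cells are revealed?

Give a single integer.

Answer: 15

Derivation:
Click 1 (4,3) count=1: revealed 1 new [(4,3)] -> total=1
Click 2 (0,6) count=0: revealed 12 new [(0,4) (0,5) (0,6) (1,4) (1,5) (1,6) (2,4) (2,5) (2,6) (3,4) (3,5) (3,6)] -> total=13
Click 3 (2,1) count=1: revealed 1 new [(2,1)] -> total=14
Click 4 (3,2) count=2: revealed 1 new [(3,2)] -> total=15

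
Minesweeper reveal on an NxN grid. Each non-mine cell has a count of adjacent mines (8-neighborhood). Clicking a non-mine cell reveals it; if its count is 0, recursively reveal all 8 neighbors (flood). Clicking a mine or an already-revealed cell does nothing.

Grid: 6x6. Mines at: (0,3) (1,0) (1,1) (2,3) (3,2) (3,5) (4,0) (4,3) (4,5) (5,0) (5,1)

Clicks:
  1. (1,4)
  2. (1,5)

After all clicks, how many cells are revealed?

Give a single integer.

Click 1 (1,4) count=2: revealed 1 new [(1,4)] -> total=1
Click 2 (1,5) count=0: revealed 5 new [(0,4) (0,5) (1,5) (2,4) (2,5)] -> total=6

Answer: 6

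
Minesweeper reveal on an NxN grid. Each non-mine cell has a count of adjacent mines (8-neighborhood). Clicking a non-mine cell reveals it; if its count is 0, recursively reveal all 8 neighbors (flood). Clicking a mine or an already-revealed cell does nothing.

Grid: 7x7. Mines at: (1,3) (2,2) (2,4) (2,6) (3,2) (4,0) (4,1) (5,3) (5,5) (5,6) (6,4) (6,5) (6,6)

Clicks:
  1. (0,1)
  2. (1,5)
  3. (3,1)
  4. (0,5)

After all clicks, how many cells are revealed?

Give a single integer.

Answer: 16

Derivation:
Click 1 (0,1) count=0: revealed 10 new [(0,0) (0,1) (0,2) (1,0) (1,1) (1,2) (2,0) (2,1) (3,0) (3,1)] -> total=10
Click 2 (1,5) count=2: revealed 1 new [(1,5)] -> total=11
Click 3 (3,1) count=4: revealed 0 new [(none)] -> total=11
Click 4 (0,5) count=0: revealed 5 new [(0,4) (0,5) (0,6) (1,4) (1,6)] -> total=16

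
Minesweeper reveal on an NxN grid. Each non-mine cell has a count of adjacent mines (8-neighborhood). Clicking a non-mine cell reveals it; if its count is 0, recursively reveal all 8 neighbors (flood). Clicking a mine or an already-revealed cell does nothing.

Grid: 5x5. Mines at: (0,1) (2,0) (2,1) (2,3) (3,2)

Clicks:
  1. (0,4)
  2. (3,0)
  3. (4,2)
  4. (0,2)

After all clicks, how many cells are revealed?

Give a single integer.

Click 1 (0,4) count=0: revealed 6 new [(0,2) (0,3) (0,4) (1,2) (1,3) (1,4)] -> total=6
Click 2 (3,0) count=2: revealed 1 new [(3,0)] -> total=7
Click 3 (4,2) count=1: revealed 1 new [(4,2)] -> total=8
Click 4 (0,2) count=1: revealed 0 new [(none)] -> total=8

Answer: 8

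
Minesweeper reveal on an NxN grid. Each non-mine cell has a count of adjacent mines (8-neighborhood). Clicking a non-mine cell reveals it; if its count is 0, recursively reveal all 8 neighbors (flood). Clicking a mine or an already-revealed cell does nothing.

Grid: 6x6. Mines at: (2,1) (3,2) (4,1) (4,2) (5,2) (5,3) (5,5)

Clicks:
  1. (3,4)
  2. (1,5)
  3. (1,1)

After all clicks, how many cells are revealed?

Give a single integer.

Click 1 (3,4) count=0: revealed 22 new [(0,0) (0,1) (0,2) (0,3) (0,4) (0,5) (1,0) (1,1) (1,2) (1,3) (1,4) (1,5) (2,2) (2,3) (2,4) (2,5) (3,3) (3,4) (3,5) (4,3) (4,4) (4,5)] -> total=22
Click 2 (1,5) count=0: revealed 0 new [(none)] -> total=22
Click 3 (1,1) count=1: revealed 0 new [(none)] -> total=22

Answer: 22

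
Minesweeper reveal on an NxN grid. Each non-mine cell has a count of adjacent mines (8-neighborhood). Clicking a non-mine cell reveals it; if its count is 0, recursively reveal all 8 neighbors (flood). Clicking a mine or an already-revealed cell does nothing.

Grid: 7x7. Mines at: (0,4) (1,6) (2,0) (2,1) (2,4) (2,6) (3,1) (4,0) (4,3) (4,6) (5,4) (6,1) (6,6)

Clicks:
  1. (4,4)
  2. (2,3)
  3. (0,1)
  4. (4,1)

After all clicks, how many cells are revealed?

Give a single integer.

Answer: 11

Derivation:
Click 1 (4,4) count=2: revealed 1 new [(4,4)] -> total=1
Click 2 (2,3) count=1: revealed 1 new [(2,3)] -> total=2
Click 3 (0,1) count=0: revealed 8 new [(0,0) (0,1) (0,2) (0,3) (1,0) (1,1) (1,2) (1,3)] -> total=10
Click 4 (4,1) count=2: revealed 1 new [(4,1)] -> total=11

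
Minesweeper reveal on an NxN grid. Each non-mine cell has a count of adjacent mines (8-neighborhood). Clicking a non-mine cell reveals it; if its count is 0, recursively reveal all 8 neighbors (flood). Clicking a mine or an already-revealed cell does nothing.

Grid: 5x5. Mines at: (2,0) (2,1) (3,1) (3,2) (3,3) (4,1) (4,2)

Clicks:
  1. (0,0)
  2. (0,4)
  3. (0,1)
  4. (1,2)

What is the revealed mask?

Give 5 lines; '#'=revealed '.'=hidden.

Click 1 (0,0) count=0: revealed 13 new [(0,0) (0,1) (0,2) (0,3) (0,4) (1,0) (1,1) (1,2) (1,3) (1,4) (2,2) (2,3) (2,4)] -> total=13
Click 2 (0,4) count=0: revealed 0 new [(none)] -> total=13
Click 3 (0,1) count=0: revealed 0 new [(none)] -> total=13
Click 4 (1,2) count=1: revealed 0 new [(none)] -> total=13

Answer: #####
#####
..###
.....
.....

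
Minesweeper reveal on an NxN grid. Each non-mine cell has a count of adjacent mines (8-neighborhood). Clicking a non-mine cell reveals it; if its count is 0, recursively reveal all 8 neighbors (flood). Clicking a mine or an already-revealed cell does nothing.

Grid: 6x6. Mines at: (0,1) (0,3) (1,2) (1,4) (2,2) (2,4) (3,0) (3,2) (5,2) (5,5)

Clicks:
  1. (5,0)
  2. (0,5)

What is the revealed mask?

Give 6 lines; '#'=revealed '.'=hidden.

Click 1 (5,0) count=0: revealed 4 new [(4,0) (4,1) (5,0) (5,1)] -> total=4
Click 2 (0,5) count=1: revealed 1 new [(0,5)] -> total=5

Answer: .....#
......
......
......
##....
##....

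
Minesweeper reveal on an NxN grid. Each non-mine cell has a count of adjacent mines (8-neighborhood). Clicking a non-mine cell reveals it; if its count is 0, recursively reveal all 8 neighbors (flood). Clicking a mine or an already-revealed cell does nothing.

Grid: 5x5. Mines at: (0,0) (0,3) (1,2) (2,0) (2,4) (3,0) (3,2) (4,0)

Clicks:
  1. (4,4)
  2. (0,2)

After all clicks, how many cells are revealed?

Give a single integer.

Click 1 (4,4) count=0: revealed 4 new [(3,3) (3,4) (4,3) (4,4)] -> total=4
Click 2 (0,2) count=2: revealed 1 new [(0,2)] -> total=5

Answer: 5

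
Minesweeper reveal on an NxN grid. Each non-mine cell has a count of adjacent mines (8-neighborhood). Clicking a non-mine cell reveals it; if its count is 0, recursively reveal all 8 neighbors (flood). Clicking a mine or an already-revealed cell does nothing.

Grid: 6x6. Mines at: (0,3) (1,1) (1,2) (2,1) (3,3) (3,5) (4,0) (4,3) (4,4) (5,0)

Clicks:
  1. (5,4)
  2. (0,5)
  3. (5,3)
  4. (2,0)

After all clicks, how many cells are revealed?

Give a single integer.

Answer: 9

Derivation:
Click 1 (5,4) count=2: revealed 1 new [(5,4)] -> total=1
Click 2 (0,5) count=0: revealed 6 new [(0,4) (0,5) (1,4) (1,5) (2,4) (2,5)] -> total=7
Click 3 (5,3) count=2: revealed 1 new [(5,3)] -> total=8
Click 4 (2,0) count=2: revealed 1 new [(2,0)] -> total=9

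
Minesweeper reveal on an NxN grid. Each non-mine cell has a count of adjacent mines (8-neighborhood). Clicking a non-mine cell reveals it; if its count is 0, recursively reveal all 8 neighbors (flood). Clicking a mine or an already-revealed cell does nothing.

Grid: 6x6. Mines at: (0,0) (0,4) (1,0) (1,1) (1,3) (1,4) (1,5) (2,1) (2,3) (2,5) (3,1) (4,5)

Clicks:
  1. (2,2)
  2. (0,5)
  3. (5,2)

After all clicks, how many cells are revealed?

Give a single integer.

Answer: 15

Derivation:
Click 1 (2,2) count=5: revealed 1 new [(2,2)] -> total=1
Click 2 (0,5) count=3: revealed 1 new [(0,5)] -> total=2
Click 3 (5,2) count=0: revealed 13 new [(3,2) (3,3) (3,4) (4,0) (4,1) (4,2) (4,3) (4,4) (5,0) (5,1) (5,2) (5,3) (5,4)] -> total=15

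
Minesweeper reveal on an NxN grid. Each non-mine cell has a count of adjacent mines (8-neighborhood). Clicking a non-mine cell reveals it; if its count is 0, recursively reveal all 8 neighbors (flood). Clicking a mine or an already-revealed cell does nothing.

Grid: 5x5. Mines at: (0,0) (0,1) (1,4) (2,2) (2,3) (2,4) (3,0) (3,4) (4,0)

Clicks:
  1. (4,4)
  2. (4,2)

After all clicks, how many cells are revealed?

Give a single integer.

Click 1 (4,4) count=1: revealed 1 new [(4,4)] -> total=1
Click 2 (4,2) count=0: revealed 6 new [(3,1) (3,2) (3,3) (4,1) (4,2) (4,3)] -> total=7

Answer: 7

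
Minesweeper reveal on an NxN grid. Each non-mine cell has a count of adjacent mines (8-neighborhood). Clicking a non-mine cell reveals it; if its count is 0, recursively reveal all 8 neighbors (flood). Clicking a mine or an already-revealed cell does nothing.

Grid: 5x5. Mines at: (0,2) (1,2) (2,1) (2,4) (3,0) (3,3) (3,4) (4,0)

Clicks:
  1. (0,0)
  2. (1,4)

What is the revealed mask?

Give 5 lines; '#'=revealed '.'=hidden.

Click 1 (0,0) count=0: revealed 4 new [(0,0) (0,1) (1,0) (1,1)] -> total=4
Click 2 (1,4) count=1: revealed 1 new [(1,4)] -> total=5

Answer: ##...
##..#
.....
.....
.....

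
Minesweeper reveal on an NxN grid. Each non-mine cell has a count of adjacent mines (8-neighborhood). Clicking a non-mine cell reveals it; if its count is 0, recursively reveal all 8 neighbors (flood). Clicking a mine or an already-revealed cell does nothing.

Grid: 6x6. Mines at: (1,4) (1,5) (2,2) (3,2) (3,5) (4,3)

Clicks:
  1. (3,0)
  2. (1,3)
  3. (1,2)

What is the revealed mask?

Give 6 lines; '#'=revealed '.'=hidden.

Click 1 (3,0) count=0: revealed 18 new [(0,0) (0,1) (0,2) (0,3) (1,0) (1,1) (1,2) (1,3) (2,0) (2,1) (3,0) (3,1) (4,0) (4,1) (4,2) (5,0) (5,1) (5,2)] -> total=18
Click 2 (1,3) count=2: revealed 0 new [(none)] -> total=18
Click 3 (1,2) count=1: revealed 0 new [(none)] -> total=18

Answer: ####..
####..
##....
##....
###...
###...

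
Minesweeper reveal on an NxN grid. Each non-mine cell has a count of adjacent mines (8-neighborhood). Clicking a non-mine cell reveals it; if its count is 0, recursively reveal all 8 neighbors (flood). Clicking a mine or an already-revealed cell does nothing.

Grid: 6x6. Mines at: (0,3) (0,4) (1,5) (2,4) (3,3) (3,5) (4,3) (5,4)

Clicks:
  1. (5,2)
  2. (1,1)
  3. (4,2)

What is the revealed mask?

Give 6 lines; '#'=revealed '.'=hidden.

Answer: ###...
###...
###...
###...
###...
###...

Derivation:
Click 1 (5,2) count=1: revealed 1 new [(5,2)] -> total=1
Click 2 (1,1) count=0: revealed 17 new [(0,0) (0,1) (0,2) (1,0) (1,1) (1,2) (2,0) (2,1) (2,2) (3,0) (3,1) (3,2) (4,0) (4,1) (4,2) (5,0) (5,1)] -> total=18
Click 3 (4,2) count=2: revealed 0 new [(none)] -> total=18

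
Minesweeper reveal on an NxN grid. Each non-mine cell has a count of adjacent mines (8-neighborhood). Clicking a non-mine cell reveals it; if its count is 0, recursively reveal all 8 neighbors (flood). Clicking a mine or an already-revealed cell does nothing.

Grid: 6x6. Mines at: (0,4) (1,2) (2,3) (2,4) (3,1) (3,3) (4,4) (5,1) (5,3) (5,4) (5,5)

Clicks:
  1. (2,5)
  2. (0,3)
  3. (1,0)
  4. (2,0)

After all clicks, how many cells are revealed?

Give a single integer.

Answer: 8

Derivation:
Click 1 (2,5) count=1: revealed 1 new [(2,5)] -> total=1
Click 2 (0,3) count=2: revealed 1 new [(0,3)] -> total=2
Click 3 (1,0) count=0: revealed 6 new [(0,0) (0,1) (1,0) (1,1) (2,0) (2,1)] -> total=8
Click 4 (2,0) count=1: revealed 0 new [(none)] -> total=8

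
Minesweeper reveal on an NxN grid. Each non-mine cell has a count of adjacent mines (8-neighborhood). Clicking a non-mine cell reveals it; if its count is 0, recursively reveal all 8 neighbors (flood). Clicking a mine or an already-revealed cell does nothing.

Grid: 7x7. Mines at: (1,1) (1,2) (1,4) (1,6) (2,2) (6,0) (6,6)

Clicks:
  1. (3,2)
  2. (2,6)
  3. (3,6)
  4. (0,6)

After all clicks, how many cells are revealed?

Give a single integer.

Answer: 33

Derivation:
Click 1 (3,2) count=1: revealed 1 new [(3,2)] -> total=1
Click 2 (2,6) count=1: revealed 1 new [(2,6)] -> total=2
Click 3 (3,6) count=0: revealed 30 new [(2,0) (2,1) (2,3) (2,4) (2,5) (3,0) (3,1) (3,3) (3,4) (3,5) (3,6) (4,0) (4,1) (4,2) (4,3) (4,4) (4,5) (4,6) (5,0) (5,1) (5,2) (5,3) (5,4) (5,5) (5,6) (6,1) (6,2) (6,3) (6,4) (6,5)] -> total=32
Click 4 (0,6) count=1: revealed 1 new [(0,6)] -> total=33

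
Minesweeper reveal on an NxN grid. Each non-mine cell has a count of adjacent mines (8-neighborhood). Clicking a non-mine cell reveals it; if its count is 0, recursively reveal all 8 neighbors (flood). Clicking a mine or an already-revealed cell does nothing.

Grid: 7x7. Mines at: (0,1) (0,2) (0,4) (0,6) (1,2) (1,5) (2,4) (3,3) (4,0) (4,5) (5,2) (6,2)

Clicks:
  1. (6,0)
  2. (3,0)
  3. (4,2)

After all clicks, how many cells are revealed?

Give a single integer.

Answer: 6

Derivation:
Click 1 (6,0) count=0: revealed 4 new [(5,0) (5,1) (6,0) (6,1)] -> total=4
Click 2 (3,0) count=1: revealed 1 new [(3,0)] -> total=5
Click 3 (4,2) count=2: revealed 1 new [(4,2)] -> total=6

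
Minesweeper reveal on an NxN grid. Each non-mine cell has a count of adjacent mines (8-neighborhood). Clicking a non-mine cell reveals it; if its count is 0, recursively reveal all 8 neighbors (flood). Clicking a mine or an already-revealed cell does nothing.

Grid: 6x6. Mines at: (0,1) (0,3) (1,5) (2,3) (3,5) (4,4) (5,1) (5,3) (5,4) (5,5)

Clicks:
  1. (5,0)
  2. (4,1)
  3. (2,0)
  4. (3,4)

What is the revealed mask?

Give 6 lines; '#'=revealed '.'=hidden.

Answer: ......
###...
###...
###.#.
###...
#.....

Derivation:
Click 1 (5,0) count=1: revealed 1 new [(5,0)] -> total=1
Click 2 (4,1) count=1: revealed 1 new [(4,1)] -> total=2
Click 3 (2,0) count=0: revealed 11 new [(1,0) (1,1) (1,2) (2,0) (2,1) (2,2) (3,0) (3,1) (3,2) (4,0) (4,2)] -> total=13
Click 4 (3,4) count=3: revealed 1 new [(3,4)] -> total=14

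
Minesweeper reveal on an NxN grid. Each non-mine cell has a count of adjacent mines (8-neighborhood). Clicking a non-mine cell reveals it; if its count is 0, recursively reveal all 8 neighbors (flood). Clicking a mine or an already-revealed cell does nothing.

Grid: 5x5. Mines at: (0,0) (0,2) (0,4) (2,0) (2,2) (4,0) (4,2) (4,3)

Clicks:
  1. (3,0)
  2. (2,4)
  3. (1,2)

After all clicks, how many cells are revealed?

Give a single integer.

Answer: 8

Derivation:
Click 1 (3,0) count=2: revealed 1 new [(3,0)] -> total=1
Click 2 (2,4) count=0: revealed 6 new [(1,3) (1,4) (2,3) (2,4) (3,3) (3,4)] -> total=7
Click 3 (1,2) count=2: revealed 1 new [(1,2)] -> total=8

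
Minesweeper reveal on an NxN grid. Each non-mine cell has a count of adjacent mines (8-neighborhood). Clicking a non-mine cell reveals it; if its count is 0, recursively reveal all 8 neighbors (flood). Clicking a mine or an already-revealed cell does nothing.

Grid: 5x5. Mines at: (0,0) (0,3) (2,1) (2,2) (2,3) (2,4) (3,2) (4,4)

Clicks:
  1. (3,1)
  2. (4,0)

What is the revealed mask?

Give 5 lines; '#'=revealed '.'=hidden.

Answer: .....
.....
.....
##...
##...

Derivation:
Click 1 (3,1) count=3: revealed 1 new [(3,1)] -> total=1
Click 2 (4,0) count=0: revealed 3 new [(3,0) (4,0) (4,1)] -> total=4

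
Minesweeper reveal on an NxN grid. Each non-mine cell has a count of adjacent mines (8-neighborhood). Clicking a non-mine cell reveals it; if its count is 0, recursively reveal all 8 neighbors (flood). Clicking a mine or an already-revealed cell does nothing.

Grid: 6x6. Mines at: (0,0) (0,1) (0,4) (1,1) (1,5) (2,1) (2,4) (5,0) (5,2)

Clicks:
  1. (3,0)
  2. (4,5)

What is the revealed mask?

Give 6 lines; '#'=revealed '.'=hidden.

Answer: ......
......
......
#..###
...###
...###

Derivation:
Click 1 (3,0) count=1: revealed 1 new [(3,0)] -> total=1
Click 2 (4,5) count=0: revealed 9 new [(3,3) (3,4) (3,5) (4,3) (4,4) (4,5) (5,3) (5,4) (5,5)] -> total=10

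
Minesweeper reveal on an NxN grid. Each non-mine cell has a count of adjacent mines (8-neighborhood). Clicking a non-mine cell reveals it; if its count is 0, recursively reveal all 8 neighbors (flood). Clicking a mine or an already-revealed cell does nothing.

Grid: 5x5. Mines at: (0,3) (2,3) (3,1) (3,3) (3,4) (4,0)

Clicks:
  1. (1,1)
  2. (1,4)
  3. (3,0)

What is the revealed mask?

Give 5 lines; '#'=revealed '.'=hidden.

Answer: ###..
###.#
###..
#....
.....

Derivation:
Click 1 (1,1) count=0: revealed 9 new [(0,0) (0,1) (0,2) (1,0) (1,1) (1,2) (2,0) (2,1) (2,2)] -> total=9
Click 2 (1,4) count=2: revealed 1 new [(1,4)] -> total=10
Click 3 (3,0) count=2: revealed 1 new [(3,0)] -> total=11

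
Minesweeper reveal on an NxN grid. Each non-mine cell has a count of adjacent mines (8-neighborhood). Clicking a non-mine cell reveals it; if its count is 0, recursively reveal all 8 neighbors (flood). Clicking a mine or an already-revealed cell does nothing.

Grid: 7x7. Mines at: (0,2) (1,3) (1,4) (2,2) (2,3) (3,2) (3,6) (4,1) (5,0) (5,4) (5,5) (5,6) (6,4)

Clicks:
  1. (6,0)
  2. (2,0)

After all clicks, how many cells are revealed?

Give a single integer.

Answer: 9

Derivation:
Click 1 (6,0) count=1: revealed 1 new [(6,0)] -> total=1
Click 2 (2,0) count=0: revealed 8 new [(0,0) (0,1) (1,0) (1,1) (2,0) (2,1) (3,0) (3,1)] -> total=9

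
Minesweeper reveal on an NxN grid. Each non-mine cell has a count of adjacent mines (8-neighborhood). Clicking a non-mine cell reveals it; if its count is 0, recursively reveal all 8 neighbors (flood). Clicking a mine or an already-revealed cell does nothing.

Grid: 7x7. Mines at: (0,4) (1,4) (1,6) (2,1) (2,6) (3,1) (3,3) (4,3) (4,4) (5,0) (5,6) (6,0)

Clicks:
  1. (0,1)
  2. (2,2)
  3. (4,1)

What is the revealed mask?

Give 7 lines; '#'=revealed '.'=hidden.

Answer: ####...
####...
..#....
.......
.#.....
.......
.......

Derivation:
Click 1 (0,1) count=0: revealed 8 new [(0,0) (0,1) (0,2) (0,3) (1,0) (1,1) (1,2) (1,3)] -> total=8
Click 2 (2,2) count=3: revealed 1 new [(2,2)] -> total=9
Click 3 (4,1) count=2: revealed 1 new [(4,1)] -> total=10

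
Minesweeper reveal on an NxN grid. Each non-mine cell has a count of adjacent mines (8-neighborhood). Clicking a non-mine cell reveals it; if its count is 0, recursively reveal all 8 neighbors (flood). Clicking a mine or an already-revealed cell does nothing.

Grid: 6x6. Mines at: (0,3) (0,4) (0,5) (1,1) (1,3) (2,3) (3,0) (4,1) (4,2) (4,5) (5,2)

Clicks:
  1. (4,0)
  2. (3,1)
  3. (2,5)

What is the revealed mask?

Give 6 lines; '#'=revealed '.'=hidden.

Click 1 (4,0) count=2: revealed 1 new [(4,0)] -> total=1
Click 2 (3,1) count=3: revealed 1 new [(3,1)] -> total=2
Click 3 (2,5) count=0: revealed 6 new [(1,4) (1,5) (2,4) (2,5) (3,4) (3,5)] -> total=8

Answer: ......
....##
....##
.#..##
#.....
......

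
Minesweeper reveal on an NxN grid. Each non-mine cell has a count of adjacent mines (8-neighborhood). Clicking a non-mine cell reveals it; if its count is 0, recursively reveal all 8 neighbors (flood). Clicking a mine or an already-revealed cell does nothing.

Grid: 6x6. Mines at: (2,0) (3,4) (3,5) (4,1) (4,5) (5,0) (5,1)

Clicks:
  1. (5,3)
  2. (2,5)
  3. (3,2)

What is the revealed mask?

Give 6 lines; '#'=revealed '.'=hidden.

Click 1 (5,3) count=0: revealed 6 new [(4,2) (4,3) (4,4) (5,2) (5,3) (5,4)] -> total=6
Click 2 (2,5) count=2: revealed 1 new [(2,5)] -> total=7
Click 3 (3,2) count=1: revealed 1 new [(3,2)] -> total=8

Answer: ......
......
.....#
..#...
..###.
..###.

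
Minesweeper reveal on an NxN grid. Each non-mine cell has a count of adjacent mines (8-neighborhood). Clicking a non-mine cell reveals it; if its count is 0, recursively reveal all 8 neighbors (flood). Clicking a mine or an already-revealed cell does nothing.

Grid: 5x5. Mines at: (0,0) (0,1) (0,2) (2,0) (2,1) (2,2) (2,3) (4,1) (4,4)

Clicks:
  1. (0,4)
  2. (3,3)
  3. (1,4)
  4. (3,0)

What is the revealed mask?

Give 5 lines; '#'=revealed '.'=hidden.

Click 1 (0,4) count=0: revealed 4 new [(0,3) (0,4) (1,3) (1,4)] -> total=4
Click 2 (3,3) count=3: revealed 1 new [(3,3)] -> total=5
Click 3 (1,4) count=1: revealed 0 new [(none)] -> total=5
Click 4 (3,0) count=3: revealed 1 new [(3,0)] -> total=6

Answer: ...##
...##
.....
#..#.
.....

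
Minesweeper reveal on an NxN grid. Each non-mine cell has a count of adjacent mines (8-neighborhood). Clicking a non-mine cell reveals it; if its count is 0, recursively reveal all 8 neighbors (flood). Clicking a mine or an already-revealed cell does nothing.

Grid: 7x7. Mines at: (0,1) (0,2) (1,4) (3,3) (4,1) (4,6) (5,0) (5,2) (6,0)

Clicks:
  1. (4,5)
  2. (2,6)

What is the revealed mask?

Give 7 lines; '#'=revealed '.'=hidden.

Answer: .....##
.....##
.....##
.....##
.....#.
.......
.......

Derivation:
Click 1 (4,5) count=1: revealed 1 new [(4,5)] -> total=1
Click 2 (2,6) count=0: revealed 8 new [(0,5) (0,6) (1,5) (1,6) (2,5) (2,6) (3,5) (3,6)] -> total=9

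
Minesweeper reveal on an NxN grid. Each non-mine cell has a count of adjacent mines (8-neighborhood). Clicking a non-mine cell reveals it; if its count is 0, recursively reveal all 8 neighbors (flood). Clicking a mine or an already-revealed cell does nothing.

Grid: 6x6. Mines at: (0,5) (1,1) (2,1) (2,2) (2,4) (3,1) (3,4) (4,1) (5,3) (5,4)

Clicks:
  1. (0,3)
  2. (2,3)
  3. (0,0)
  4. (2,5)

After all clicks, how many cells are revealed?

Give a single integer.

Click 1 (0,3) count=0: revealed 6 new [(0,2) (0,3) (0,4) (1,2) (1,3) (1,4)] -> total=6
Click 2 (2,3) count=3: revealed 1 new [(2,3)] -> total=7
Click 3 (0,0) count=1: revealed 1 new [(0,0)] -> total=8
Click 4 (2,5) count=2: revealed 1 new [(2,5)] -> total=9

Answer: 9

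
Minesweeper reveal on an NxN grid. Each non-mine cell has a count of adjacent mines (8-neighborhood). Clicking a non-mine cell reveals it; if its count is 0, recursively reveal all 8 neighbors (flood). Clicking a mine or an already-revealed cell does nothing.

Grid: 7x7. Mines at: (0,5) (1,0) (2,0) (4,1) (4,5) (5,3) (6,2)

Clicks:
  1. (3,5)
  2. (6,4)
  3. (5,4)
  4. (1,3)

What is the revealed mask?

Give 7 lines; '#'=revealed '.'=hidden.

Click 1 (3,5) count=1: revealed 1 new [(3,5)] -> total=1
Click 2 (6,4) count=1: revealed 1 new [(6,4)] -> total=2
Click 3 (5,4) count=2: revealed 1 new [(5,4)] -> total=3
Click 4 (1,3) count=0: revealed 24 new [(0,1) (0,2) (0,3) (0,4) (1,1) (1,2) (1,3) (1,4) (1,5) (1,6) (2,1) (2,2) (2,3) (2,4) (2,5) (2,6) (3,1) (3,2) (3,3) (3,4) (3,6) (4,2) (4,3) (4,4)] -> total=27

Answer: .####..
.######
.######
.######
..###..
....#..
....#..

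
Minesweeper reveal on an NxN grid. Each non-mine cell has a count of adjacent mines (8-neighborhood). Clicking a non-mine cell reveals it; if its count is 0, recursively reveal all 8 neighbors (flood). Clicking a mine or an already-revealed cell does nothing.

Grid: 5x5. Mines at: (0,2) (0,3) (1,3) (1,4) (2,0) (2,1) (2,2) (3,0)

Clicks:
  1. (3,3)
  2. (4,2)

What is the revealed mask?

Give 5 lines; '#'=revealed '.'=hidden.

Click 1 (3,3) count=1: revealed 1 new [(3,3)] -> total=1
Click 2 (4,2) count=0: revealed 9 new [(2,3) (2,4) (3,1) (3,2) (3,4) (4,1) (4,2) (4,3) (4,4)] -> total=10

Answer: .....
.....
...##
.####
.####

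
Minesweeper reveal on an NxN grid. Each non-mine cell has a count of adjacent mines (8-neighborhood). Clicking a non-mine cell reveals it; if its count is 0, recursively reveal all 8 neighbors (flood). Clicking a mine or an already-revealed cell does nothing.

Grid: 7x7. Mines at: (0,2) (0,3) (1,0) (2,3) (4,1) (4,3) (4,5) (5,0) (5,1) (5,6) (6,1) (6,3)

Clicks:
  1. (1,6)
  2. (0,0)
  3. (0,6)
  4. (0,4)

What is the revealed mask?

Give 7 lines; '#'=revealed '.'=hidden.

Click 1 (1,6) count=0: revealed 12 new [(0,4) (0,5) (0,6) (1,4) (1,5) (1,6) (2,4) (2,5) (2,6) (3,4) (3,5) (3,6)] -> total=12
Click 2 (0,0) count=1: revealed 1 new [(0,0)] -> total=13
Click 3 (0,6) count=0: revealed 0 new [(none)] -> total=13
Click 4 (0,4) count=1: revealed 0 new [(none)] -> total=13

Answer: #...###
....###
....###
....###
.......
.......
.......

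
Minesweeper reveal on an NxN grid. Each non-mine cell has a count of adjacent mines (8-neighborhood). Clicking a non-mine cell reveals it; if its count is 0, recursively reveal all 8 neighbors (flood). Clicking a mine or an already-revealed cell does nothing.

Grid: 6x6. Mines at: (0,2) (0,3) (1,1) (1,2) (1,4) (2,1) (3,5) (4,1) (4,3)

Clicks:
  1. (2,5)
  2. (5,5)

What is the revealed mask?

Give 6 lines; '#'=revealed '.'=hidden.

Click 1 (2,5) count=2: revealed 1 new [(2,5)] -> total=1
Click 2 (5,5) count=0: revealed 4 new [(4,4) (4,5) (5,4) (5,5)] -> total=5

Answer: ......
......
.....#
......
....##
....##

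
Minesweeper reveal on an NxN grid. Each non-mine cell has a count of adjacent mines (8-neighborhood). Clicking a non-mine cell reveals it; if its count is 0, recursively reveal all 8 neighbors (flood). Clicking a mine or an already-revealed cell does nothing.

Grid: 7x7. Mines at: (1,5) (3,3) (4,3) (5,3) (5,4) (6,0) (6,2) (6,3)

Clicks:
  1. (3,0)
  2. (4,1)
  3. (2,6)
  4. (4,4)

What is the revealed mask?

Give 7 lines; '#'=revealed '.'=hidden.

Click 1 (3,0) count=0: revealed 24 new [(0,0) (0,1) (0,2) (0,3) (0,4) (1,0) (1,1) (1,2) (1,3) (1,4) (2,0) (2,1) (2,2) (2,3) (2,4) (3,0) (3,1) (3,2) (4,0) (4,1) (4,2) (5,0) (5,1) (5,2)] -> total=24
Click 2 (4,1) count=0: revealed 0 new [(none)] -> total=24
Click 3 (2,6) count=1: revealed 1 new [(2,6)] -> total=25
Click 4 (4,4) count=4: revealed 1 new [(4,4)] -> total=26

Answer: #####..
#####..
#####.#
###....
###.#..
###....
.......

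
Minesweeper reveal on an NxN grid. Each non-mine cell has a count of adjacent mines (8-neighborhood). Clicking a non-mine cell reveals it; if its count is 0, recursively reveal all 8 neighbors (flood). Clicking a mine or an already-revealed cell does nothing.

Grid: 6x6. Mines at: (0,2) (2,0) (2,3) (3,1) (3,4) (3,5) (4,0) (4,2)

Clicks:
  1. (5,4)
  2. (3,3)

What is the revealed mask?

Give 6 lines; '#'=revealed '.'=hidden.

Answer: ......
......
......
...#..
...###
...###

Derivation:
Click 1 (5,4) count=0: revealed 6 new [(4,3) (4,4) (4,5) (5,3) (5,4) (5,5)] -> total=6
Click 2 (3,3) count=3: revealed 1 new [(3,3)] -> total=7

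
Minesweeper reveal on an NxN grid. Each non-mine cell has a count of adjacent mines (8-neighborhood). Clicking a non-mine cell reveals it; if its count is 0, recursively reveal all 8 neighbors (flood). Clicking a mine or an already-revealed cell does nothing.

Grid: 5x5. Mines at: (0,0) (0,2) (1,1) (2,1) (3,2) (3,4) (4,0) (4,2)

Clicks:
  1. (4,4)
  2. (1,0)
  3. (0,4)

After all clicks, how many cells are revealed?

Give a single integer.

Click 1 (4,4) count=1: revealed 1 new [(4,4)] -> total=1
Click 2 (1,0) count=3: revealed 1 new [(1,0)] -> total=2
Click 3 (0,4) count=0: revealed 6 new [(0,3) (0,4) (1,3) (1,4) (2,3) (2,4)] -> total=8

Answer: 8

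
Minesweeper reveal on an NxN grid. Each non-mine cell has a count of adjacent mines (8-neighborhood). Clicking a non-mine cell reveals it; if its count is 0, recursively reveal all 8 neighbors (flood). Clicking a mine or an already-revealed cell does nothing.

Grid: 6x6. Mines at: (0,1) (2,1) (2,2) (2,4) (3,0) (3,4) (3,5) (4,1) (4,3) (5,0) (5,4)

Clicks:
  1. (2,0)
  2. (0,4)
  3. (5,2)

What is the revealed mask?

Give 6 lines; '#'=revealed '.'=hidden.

Answer: ..####
..####
#.....
......
......
..#...

Derivation:
Click 1 (2,0) count=2: revealed 1 new [(2,0)] -> total=1
Click 2 (0,4) count=0: revealed 8 new [(0,2) (0,3) (0,4) (0,5) (1,2) (1,3) (1,4) (1,5)] -> total=9
Click 3 (5,2) count=2: revealed 1 new [(5,2)] -> total=10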